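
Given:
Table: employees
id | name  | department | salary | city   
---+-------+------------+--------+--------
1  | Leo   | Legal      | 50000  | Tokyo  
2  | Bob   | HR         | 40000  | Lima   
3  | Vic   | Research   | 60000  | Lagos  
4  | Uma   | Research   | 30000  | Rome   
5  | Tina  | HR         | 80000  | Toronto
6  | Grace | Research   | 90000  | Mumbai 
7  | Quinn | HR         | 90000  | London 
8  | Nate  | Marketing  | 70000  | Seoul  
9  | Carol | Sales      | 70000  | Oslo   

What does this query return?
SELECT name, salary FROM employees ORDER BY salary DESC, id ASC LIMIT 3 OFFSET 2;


Sort by salary DESC (id ASC tiebreak), then skip 2 and take 3
Rows 3 through 5

3 rows:
Tina, 80000
Nate, 70000
Carol, 70000


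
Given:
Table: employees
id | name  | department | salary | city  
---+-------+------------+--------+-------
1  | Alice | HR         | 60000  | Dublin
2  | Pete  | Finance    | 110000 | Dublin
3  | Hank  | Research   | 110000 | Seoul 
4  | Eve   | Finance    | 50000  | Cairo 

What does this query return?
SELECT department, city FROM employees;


Projecting columns: department, city

4 rows:
HR, Dublin
Finance, Dublin
Research, Seoul
Finance, Cairo


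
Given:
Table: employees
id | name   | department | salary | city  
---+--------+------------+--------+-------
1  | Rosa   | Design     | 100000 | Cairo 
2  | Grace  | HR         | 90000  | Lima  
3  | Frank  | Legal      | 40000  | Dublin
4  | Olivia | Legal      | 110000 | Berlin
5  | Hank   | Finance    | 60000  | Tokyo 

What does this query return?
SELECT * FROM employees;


SELECT * returns all 5 rows with all columns

5 rows:
1, Rosa, Design, 100000, Cairo
2, Grace, HR, 90000, Lima
3, Frank, Legal, 40000, Dublin
4, Olivia, Legal, 110000, Berlin
5, Hank, Finance, 60000, Tokyo


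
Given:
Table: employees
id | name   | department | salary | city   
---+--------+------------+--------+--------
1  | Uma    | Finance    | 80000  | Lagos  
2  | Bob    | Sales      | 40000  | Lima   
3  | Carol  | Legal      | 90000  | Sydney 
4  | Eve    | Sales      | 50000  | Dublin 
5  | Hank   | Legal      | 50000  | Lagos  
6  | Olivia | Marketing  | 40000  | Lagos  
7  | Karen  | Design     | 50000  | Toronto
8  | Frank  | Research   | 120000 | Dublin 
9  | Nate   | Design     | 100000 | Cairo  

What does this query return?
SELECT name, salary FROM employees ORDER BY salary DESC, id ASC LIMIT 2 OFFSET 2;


Sort by salary DESC (id ASC tiebreak), then skip 2 and take 2
Rows 3 through 4

2 rows:
Carol, 90000
Uma, 80000


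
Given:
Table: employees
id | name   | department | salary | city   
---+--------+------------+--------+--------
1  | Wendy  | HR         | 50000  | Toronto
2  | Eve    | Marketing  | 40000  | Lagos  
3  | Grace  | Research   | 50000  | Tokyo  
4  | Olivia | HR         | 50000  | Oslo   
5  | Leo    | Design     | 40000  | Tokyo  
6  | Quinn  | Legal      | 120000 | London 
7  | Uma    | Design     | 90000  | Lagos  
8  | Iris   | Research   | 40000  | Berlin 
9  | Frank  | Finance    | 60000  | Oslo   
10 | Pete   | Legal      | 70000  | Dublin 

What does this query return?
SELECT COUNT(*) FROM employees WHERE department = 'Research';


Counting rows where department = 'Research'
  Grace -> MATCH
  Iris -> MATCH


2


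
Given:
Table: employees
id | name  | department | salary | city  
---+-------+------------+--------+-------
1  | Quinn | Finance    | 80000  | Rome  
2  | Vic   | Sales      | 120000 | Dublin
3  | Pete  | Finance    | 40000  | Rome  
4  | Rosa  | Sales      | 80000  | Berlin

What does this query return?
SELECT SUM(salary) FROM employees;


SUM(salary) = 80000 + 120000 + 40000 + 80000 = 320000

320000


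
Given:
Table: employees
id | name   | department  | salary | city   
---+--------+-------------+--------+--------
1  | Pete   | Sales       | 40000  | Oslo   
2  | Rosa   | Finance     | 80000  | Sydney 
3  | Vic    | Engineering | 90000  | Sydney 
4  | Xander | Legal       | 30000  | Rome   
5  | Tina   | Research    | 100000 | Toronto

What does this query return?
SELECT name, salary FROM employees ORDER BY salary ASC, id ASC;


Sorting by salary ASC, then id ASC for ties

5 rows:
Xander, 30000
Pete, 40000
Rosa, 80000
Vic, 90000
Tina, 100000


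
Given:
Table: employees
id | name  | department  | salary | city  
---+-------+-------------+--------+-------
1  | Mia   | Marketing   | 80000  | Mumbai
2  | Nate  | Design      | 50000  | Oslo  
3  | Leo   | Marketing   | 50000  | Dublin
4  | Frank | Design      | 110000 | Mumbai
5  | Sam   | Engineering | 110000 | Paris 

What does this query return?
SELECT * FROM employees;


SELECT * returns all 5 rows with all columns

5 rows:
1, Mia, Marketing, 80000, Mumbai
2, Nate, Design, 50000, Oslo
3, Leo, Marketing, 50000, Dublin
4, Frank, Design, 110000, Mumbai
5, Sam, Engineering, 110000, Paris


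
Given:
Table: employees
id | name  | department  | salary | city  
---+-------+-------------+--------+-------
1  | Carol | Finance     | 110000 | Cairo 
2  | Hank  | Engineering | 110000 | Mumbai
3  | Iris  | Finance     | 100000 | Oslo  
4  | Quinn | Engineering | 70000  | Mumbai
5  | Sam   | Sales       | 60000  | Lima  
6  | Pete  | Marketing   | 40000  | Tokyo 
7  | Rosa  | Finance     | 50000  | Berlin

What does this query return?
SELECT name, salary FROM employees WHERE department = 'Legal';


Filtering: department = 'Legal'
Matching rows: 0

Empty result set (0 rows)


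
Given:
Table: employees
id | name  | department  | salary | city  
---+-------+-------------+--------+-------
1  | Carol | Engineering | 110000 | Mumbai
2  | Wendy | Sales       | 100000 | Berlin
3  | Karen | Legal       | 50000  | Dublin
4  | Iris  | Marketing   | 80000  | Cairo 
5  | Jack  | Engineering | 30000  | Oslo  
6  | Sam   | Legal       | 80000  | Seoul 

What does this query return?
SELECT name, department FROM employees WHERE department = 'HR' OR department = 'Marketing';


Filtering: department = 'HR' OR 'Marketing'
Matching: 1 rows

1 rows:
Iris, Marketing


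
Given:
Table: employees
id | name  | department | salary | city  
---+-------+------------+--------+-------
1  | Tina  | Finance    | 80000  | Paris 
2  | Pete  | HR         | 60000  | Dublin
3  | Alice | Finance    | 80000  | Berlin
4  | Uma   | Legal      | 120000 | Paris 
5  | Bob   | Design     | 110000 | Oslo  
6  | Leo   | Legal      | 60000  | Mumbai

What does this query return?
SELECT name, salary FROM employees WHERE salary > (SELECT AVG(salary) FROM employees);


Subquery: AVG(salary) = 85000.0
Filtering: salary > 85000.0
  Uma (120000) -> MATCH
  Bob (110000) -> MATCH


2 rows:
Uma, 120000
Bob, 110000


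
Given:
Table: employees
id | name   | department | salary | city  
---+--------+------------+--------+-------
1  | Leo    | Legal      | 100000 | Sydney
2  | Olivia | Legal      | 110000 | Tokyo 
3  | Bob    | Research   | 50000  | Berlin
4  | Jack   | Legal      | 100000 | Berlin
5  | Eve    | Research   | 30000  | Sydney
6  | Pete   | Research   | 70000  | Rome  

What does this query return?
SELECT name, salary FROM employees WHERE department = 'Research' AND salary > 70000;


Filtering: department = 'Research' AND salary > 70000
Matching: 0 rows

Empty result set (0 rows)


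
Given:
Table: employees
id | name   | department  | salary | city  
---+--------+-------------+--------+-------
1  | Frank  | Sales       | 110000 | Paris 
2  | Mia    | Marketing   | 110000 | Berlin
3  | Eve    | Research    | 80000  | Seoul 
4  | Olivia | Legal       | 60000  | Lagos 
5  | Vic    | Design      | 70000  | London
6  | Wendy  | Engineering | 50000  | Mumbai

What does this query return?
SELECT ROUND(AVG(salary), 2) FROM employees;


SUM(salary) = 480000
COUNT = 6
ROUND(AVG, 2) = ROUND(480000 / 6, 2) = 80000.0

80000.0


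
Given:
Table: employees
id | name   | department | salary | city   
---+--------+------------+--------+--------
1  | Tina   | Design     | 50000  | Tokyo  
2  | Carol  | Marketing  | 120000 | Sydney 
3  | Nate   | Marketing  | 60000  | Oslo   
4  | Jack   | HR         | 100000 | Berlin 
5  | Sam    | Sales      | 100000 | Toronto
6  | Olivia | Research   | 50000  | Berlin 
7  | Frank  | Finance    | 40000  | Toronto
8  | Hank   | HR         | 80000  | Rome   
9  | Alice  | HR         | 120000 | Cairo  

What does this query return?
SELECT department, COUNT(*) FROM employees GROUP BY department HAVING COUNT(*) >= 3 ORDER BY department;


Groups with count >= 3:
  HR: 3 -> PASS
  Design: 1 -> filtered out
  Finance: 1 -> filtered out
  Marketing: 2 -> filtered out
  Research: 1 -> filtered out
  Sales: 1 -> filtered out


1 groups:
HR, 3


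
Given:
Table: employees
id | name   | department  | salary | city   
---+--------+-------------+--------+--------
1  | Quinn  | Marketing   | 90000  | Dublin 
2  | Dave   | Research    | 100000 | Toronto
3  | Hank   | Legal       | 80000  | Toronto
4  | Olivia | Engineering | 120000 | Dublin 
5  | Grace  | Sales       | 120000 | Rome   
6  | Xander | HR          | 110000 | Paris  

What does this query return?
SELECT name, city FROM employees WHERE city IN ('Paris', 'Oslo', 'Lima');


Filtering: city IN ('Paris', 'Oslo', 'Lima')
Matching: 1 rows

1 rows:
Xander, Paris


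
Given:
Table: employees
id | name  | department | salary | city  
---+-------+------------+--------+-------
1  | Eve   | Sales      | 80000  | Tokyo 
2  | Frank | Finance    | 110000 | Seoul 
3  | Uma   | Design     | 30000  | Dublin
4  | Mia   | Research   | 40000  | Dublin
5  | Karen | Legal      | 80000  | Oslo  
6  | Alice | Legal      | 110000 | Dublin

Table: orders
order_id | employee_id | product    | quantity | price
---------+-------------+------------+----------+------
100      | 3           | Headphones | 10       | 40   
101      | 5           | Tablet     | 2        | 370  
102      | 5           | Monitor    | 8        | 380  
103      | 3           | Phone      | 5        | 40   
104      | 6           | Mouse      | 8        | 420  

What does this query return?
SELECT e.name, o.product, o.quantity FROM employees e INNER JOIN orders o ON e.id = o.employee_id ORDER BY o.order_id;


Joining employees.id = orders.employee_id:
  employee Uma (id=3) -> order Headphones
  employee Karen (id=5) -> order Tablet
  employee Karen (id=5) -> order Monitor
  employee Uma (id=3) -> order Phone
  employee Alice (id=6) -> order Mouse


5 rows:
Uma, Headphones, 10
Karen, Tablet, 2
Karen, Monitor, 8
Uma, Phone, 5
Alice, Mouse, 8


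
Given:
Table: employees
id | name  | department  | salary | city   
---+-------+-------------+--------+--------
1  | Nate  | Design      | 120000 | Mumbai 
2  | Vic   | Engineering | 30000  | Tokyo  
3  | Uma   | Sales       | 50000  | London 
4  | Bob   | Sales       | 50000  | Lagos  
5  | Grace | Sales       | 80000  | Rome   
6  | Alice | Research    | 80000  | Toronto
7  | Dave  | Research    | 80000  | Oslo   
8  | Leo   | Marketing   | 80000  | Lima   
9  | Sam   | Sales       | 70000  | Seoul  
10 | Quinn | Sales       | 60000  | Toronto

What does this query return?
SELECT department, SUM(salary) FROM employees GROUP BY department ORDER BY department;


Summing salary within each department:
  Design: 120000 = 120000
  Engineering: 30000 = 30000
  Marketing: 80000 = 80000
  Research: 80000 + 80000 = 160000
  Sales: 50000 + 50000 + 80000 + 70000 + 60000 = 310000


5 groups:
Design, 120000
Engineering, 30000
Marketing, 80000
Research, 160000
Sales, 310000


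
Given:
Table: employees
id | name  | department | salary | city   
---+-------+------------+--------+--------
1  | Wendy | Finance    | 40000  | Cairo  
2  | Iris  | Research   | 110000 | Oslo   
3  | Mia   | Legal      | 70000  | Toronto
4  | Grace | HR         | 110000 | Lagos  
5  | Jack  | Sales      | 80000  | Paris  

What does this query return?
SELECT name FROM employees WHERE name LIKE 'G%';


LIKE 'G%' matches names starting with 'G'
Matching: 1

1 rows:
Grace


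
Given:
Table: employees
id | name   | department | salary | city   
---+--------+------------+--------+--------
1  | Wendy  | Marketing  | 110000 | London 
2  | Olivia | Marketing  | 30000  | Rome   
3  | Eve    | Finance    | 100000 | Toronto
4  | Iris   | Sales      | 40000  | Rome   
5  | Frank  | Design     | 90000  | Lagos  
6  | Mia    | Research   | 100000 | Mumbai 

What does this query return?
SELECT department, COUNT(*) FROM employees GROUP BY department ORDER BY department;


Assigning each row to its department group:
  Wendy -> Marketing
  Olivia -> Marketing
  Eve -> Finance
  Iris -> Sales
  Frank -> Design
  Mia -> Research


5 groups:
Design, 1
Finance, 1
Marketing, 2
Research, 1
Sales, 1


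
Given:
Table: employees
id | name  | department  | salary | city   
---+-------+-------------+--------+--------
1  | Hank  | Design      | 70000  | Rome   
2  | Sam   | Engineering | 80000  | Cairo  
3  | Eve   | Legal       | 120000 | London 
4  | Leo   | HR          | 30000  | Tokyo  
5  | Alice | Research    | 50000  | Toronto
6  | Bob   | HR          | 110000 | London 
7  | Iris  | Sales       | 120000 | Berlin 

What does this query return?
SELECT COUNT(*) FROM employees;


COUNT(*) counts all rows

7


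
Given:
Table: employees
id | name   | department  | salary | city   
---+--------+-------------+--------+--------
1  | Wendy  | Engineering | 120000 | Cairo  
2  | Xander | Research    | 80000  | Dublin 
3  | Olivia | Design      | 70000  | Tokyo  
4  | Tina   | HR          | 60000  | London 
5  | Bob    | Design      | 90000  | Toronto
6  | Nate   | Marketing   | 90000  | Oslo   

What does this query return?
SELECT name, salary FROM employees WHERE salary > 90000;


Filtering: salary > 90000
Matching: 1 rows

1 rows:
Wendy, 120000


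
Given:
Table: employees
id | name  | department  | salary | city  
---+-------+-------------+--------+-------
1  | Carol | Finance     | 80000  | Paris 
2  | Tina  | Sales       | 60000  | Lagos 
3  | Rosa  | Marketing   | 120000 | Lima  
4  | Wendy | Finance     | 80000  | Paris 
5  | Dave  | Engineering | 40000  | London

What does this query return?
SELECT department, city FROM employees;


Projecting columns: department, city

5 rows:
Finance, Paris
Sales, Lagos
Marketing, Lima
Finance, Paris
Engineering, London


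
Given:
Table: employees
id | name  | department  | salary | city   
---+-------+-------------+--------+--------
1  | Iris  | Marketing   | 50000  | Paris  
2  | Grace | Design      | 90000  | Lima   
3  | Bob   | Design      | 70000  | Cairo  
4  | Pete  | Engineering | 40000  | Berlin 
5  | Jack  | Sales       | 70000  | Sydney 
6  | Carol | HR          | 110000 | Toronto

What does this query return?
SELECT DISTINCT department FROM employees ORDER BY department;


All 'department' values (row order): Marketing, Design, Design, Engineering, Sales, HR
Removing duplicates leaves 5 unique value(s).

5 values:
Design
Engineering
HR
Marketing
Sales


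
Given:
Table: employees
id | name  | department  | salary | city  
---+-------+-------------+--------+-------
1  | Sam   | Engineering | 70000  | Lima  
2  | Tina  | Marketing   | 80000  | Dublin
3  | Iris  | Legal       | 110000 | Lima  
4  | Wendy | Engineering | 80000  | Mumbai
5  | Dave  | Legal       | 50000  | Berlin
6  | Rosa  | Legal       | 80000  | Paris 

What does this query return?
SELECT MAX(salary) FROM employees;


Salaries: 70000, 80000, 110000, 80000, 50000, 80000
MAX = 110000

110000


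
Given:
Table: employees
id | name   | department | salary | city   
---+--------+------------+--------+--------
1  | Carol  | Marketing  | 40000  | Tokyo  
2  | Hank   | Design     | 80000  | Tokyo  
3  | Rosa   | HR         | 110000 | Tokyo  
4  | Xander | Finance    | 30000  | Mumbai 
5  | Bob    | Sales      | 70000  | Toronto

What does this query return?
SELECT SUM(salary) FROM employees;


SUM(salary) = 40000 + 80000 + 110000 + 30000 + 70000 = 330000

330000


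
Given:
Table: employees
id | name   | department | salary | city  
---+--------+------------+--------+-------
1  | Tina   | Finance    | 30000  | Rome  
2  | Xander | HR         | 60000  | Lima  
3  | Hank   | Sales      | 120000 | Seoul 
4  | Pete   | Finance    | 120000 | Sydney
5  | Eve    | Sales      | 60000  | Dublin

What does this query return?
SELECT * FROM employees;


SELECT * returns all 5 rows with all columns

5 rows:
1, Tina, Finance, 30000, Rome
2, Xander, HR, 60000, Lima
3, Hank, Sales, 120000, Seoul
4, Pete, Finance, 120000, Sydney
5, Eve, Sales, 60000, Dublin


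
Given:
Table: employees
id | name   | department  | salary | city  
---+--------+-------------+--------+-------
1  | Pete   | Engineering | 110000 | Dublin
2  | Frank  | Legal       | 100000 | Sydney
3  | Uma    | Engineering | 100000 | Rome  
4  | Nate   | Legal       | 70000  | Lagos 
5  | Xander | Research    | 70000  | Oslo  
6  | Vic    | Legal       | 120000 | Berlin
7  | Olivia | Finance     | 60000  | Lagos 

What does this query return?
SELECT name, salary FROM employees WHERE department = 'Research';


Filtering: department = 'Research'
Matching rows: 1

1 rows:
Xander, 70000


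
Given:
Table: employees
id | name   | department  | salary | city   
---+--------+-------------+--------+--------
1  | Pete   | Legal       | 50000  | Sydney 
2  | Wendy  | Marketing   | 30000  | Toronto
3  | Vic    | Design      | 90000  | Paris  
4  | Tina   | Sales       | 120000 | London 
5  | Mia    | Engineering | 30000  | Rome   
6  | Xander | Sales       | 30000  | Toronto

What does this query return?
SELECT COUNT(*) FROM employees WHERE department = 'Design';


Counting rows where department = 'Design'
  Vic -> MATCH


1


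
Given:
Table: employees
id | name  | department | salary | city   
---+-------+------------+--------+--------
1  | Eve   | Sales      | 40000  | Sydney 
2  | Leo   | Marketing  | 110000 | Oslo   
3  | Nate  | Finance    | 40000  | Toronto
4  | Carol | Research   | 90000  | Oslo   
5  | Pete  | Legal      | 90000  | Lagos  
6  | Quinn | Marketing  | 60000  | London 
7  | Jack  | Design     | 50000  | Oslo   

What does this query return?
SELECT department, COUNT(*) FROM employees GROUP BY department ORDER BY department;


Assigning each row to its department group:
  Eve -> Sales
  Leo -> Marketing
  Nate -> Finance
  Carol -> Research
  Pete -> Legal
  Quinn -> Marketing
  Jack -> Design


6 groups:
Design, 1
Finance, 1
Legal, 1
Marketing, 2
Research, 1
Sales, 1


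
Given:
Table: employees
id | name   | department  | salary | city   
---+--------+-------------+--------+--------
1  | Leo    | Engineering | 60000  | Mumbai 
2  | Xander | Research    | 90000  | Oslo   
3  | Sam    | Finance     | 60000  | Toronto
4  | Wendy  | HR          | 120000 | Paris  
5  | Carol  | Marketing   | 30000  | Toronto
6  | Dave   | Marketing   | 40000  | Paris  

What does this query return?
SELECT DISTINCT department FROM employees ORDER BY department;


All 'department' values (row order): Engineering, Research, Finance, HR, Marketing, Marketing
Removing duplicates leaves 5 unique value(s).

5 values:
Engineering
Finance
HR
Marketing
Research


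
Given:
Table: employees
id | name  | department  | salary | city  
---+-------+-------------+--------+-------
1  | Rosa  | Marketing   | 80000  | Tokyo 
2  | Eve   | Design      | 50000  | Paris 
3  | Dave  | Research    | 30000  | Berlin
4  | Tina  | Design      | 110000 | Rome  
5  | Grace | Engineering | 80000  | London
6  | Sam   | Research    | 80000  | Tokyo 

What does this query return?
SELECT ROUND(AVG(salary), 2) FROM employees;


SUM(salary) = 430000
COUNT = 6
ROUND(AVG, 2) = ROUND(430000 / 6, 2) = 71666.67

71666.67


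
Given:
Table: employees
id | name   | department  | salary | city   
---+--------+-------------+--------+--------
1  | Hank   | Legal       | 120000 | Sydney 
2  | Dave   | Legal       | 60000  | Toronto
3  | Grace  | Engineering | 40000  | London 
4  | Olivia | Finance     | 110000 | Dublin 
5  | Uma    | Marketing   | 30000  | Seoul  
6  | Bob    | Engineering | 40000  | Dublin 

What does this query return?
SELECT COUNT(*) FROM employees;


COUNT(*) counts all rows

6


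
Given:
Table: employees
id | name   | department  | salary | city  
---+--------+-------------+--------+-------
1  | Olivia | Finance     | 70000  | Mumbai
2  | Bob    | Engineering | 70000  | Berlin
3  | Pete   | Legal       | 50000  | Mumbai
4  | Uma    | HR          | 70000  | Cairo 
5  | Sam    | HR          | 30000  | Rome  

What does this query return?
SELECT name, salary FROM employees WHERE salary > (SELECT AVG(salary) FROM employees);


Subquery: AVG(salary) = 58000.0
Filtering: salary > 58000.0
  Olivia (70000) -> MATCH
  Bob (70000) -> MATCH
  Uma (70000) -> MATCH


3 rows:
Olivia, 70000
Bob, 70000
Uma, 70000


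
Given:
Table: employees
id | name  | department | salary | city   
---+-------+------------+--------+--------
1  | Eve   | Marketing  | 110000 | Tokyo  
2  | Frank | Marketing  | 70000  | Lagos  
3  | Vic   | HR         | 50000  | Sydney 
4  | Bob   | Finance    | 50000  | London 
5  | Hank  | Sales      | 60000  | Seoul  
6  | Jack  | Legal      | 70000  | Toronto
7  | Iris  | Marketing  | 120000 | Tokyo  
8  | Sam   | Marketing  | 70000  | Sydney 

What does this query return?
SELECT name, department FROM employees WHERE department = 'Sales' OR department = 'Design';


Filtering: department = 'Sales' OR 'Design'
Matching: 1 rows

1 rows:
Hank, Sales


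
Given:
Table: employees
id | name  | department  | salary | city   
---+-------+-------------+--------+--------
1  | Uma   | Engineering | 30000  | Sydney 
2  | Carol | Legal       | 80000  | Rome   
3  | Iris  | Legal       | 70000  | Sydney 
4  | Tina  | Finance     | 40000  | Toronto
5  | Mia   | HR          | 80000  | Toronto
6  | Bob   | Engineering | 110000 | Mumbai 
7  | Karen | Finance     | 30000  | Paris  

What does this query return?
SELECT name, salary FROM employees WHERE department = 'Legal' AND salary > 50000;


Filtering: department = 'Legal' AND salary > 50000
Matching: 2 rows

2 rows:
Carol, 80000
Iris, 70000


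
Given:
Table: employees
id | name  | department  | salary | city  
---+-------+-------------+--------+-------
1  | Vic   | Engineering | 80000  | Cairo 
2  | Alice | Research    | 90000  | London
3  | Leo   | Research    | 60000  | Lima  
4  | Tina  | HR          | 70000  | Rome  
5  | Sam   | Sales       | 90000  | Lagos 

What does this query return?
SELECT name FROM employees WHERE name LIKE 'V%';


LIKE 'V%' matches names starting with 'V'
Matching: 1

1 rows:
Vic


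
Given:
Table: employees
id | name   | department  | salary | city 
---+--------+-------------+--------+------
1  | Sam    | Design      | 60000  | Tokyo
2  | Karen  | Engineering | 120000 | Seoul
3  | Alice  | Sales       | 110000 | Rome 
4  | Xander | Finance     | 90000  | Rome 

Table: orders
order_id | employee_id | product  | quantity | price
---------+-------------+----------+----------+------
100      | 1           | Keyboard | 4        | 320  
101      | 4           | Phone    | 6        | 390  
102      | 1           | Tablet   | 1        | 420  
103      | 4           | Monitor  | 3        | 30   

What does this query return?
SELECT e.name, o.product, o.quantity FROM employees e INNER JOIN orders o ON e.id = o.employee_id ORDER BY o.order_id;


Joining employees.id = orders.employee_id:
  employee Sam (id=1) -> order Keyboard
  employee Xander (id=4) -> order Phone
  employee Sam (id=1) -> order Tablet
  employee Xander (id=4) -> order Monitor


4 rows:
Sam, Keyboard, 4
Xander, Phone, 6
Sam, Tablet, 1
Xander, Monitor, 3


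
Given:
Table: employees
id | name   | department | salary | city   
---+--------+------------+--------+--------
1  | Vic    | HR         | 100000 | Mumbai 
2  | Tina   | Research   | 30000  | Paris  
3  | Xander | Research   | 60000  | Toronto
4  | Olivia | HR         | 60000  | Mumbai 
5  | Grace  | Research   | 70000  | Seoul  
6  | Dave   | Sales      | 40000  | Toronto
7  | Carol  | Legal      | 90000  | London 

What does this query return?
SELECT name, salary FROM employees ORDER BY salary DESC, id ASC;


Sorting by salary DESC, then id ASC for ties

7 rows:
Vic, 100000
Carol, 90000
Grace, 70000
Xander, 60000
Olivia, 60000
Dave, 40000
Tina, 30000


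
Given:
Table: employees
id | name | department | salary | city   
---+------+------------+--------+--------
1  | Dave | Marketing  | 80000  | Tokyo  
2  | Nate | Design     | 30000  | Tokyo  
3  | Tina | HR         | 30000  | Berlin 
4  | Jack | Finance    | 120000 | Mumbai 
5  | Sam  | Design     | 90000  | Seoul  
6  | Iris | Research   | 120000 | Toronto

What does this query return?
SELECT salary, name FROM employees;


Projecting columns: salary, name

6 rows:
80000, Dave
30000, Nate
30000, Tina
120000, Jack
90000, Sam
120000, Iris


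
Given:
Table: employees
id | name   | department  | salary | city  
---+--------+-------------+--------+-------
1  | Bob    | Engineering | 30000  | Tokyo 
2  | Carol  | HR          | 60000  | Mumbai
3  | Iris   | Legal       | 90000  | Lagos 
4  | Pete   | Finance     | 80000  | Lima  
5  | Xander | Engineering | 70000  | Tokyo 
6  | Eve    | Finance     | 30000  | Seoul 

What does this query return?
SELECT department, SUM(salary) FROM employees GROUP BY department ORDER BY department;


Summing salary within each department:
  Engineering: 30000 + 70000 = 100000
  Finance: 80000 + 30000 = 110000
  HR: 60000 = 60000
  Legal: 90000 = 90000


4 groups:
Engineering, 100000
Finance, 110000
HR, 60000
Legal, 90000


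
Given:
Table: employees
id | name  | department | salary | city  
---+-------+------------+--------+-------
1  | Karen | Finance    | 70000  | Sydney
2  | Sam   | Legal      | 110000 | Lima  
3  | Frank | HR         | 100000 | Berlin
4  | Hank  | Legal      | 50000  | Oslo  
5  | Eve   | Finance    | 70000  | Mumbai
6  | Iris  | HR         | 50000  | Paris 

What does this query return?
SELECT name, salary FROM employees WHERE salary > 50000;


Filtering: salary > 50000
Matching: 4 rows

4 rows:
Karen, 70000
Sam, 110000
Frank, 100000
Eve, 70000


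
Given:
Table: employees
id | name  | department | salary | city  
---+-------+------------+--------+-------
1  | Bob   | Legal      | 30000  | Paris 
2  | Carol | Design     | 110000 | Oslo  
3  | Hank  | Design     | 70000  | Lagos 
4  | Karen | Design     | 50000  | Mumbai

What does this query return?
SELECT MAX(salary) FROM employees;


Salaries: 30000, 110000, 70000, 50000
MAX = 110000

110000


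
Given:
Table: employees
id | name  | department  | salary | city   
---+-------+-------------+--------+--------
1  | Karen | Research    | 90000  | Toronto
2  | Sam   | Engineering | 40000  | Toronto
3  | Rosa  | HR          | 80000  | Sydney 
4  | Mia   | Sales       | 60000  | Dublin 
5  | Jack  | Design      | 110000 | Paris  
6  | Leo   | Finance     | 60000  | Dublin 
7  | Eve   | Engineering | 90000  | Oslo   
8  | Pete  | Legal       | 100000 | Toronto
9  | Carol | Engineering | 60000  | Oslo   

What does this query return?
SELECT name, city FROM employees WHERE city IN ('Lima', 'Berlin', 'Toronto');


Filtering: city IN ('Lima', 'Berlin', 'Toronto')
Matching: 3 rows

3 rows:
Karen, Toronto
Sam, Toronto
Pete, Toronto


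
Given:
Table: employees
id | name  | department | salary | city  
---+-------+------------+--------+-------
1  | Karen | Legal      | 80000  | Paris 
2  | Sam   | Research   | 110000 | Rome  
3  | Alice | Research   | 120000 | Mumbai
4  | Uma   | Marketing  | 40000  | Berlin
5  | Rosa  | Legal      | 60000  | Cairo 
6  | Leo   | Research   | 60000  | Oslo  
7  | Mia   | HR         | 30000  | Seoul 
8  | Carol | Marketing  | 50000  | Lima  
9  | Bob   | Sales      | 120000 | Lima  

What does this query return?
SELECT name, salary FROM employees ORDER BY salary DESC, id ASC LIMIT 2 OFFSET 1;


Sort by salary DESC (id ASC tiebreak), then skip 1 and take 2
Rows 2 through 3

2 rows:
Bob, 120000
Sam, 110000


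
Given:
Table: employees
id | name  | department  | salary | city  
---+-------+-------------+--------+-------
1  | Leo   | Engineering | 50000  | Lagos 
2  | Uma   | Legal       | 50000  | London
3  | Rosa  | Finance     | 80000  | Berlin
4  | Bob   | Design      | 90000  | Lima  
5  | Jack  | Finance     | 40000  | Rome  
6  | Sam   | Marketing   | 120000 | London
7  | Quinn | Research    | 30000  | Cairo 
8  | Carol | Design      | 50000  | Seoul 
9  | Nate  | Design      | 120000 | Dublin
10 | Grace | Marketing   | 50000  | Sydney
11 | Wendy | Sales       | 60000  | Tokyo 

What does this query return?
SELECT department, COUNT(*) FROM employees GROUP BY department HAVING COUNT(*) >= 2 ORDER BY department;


Groups with count >= 2:
  Design: 3 -> PASS
  Finance: 2 -> PASS
  Marketing: 2 -> PASS
  Engineering: 1 -> filtered out
  Legal: 1 -> filtered out
  Research: 1 -> filtered out
  Sales: 1 -> filtered out


3 groups:
Design, 3
Finance, 2
Marketing, 2


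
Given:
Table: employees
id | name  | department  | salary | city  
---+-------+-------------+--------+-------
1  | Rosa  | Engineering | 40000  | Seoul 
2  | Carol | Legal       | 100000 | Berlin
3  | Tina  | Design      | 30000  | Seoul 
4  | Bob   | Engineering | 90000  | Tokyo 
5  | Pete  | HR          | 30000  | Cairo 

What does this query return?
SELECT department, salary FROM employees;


Projecting columns: department, salary

5 rows:
Engineering, 40000
Legal, 100000
Design, 30000
Engineering, 90000
HR, 30000


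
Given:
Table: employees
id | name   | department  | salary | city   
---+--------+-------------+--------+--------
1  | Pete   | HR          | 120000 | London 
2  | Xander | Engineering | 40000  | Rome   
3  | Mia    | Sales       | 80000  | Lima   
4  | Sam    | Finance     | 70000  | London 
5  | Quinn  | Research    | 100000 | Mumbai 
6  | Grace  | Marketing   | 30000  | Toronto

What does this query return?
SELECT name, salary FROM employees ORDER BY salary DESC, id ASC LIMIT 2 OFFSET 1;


Sort by salary DESC (id ASC tiebreak), then skip 1 and take 2
Rows 2 through 3

2 rows:
Quinn, 100000
Mia, 80000


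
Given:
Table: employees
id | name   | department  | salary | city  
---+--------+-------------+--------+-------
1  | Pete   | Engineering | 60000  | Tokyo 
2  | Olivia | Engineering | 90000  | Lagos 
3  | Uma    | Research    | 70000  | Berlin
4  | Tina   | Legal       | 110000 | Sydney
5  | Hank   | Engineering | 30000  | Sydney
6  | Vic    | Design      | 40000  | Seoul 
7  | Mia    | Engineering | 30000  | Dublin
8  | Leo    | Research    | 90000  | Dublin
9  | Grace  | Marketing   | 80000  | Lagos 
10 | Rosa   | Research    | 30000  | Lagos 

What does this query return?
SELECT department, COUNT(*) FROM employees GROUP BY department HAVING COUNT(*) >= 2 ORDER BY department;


Groups with count >= 2:
  Engineering: 4 -> PASS
  Research: 3 -> PASS
  Design: 1 -> filtered out
  Legal: 1 -> filtered out
  Marketing: 1 -> filtered out


2 groups:
Engineering, 4
Research, 3


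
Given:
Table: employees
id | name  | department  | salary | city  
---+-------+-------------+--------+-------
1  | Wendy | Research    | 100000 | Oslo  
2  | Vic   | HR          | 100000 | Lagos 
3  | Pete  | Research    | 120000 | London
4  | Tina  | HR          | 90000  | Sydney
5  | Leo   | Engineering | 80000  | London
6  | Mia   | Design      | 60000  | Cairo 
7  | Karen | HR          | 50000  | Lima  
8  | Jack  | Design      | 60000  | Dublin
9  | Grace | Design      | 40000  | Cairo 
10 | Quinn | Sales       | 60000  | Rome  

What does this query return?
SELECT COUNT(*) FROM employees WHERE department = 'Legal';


Counting rows where department = 'Legal'


0


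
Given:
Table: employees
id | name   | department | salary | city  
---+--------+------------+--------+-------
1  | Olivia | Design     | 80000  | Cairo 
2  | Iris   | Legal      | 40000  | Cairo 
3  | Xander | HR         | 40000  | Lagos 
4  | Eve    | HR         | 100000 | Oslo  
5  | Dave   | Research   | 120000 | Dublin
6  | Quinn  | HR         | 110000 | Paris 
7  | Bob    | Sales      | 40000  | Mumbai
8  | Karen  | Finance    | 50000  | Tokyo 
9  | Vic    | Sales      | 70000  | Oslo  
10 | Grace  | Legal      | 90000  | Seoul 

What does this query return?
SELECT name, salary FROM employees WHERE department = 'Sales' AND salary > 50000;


Filtering: department = 'Sales' AND salary > 50000
Matching: 1 rows

1 rows:
Vic, 70000


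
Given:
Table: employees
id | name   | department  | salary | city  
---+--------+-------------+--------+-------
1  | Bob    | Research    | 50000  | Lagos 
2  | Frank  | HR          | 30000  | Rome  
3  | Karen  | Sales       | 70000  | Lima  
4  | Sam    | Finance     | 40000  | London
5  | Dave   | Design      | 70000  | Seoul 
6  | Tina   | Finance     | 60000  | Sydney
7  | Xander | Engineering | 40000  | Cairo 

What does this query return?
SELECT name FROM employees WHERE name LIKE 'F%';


LIKE 'F%' matches names starting with 'F'
Matching: 1

1 rows:
Frank


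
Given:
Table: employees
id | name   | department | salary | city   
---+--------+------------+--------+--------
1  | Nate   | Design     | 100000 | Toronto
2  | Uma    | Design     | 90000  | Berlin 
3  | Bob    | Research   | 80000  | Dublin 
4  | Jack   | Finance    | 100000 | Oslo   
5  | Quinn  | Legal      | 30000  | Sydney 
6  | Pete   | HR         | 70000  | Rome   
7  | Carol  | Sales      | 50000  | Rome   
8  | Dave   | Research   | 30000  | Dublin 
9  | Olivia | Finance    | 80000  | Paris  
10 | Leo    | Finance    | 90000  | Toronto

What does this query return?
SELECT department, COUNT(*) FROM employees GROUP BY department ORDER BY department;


Assigning each row to its department group:
  Nate -> Design
  Uma -> Design
  Bob -> Research
  Jack -> Finance
  Quinn -> Legal
  Pete -> HR
  Carol -> Sales
  Dave -> Research
  Olivia -> Finance
  Leo -> Finance


6 groups:
Design, 2
Finance, 3
HR, 1
Legal, 1
Research, 2
Sales, 1


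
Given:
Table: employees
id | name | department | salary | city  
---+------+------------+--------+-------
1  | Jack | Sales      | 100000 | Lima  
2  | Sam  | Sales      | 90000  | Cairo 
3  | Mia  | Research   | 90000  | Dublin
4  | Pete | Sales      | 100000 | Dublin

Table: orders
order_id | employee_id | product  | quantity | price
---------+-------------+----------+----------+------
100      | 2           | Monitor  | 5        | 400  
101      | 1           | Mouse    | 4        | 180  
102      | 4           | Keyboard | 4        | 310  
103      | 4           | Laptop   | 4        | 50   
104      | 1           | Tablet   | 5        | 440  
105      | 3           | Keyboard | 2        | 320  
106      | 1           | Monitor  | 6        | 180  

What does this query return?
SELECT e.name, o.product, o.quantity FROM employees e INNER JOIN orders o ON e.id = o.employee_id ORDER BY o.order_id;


Joining employees.id = orders.employee_id:
  employee Sam (id=2) -> order Monitor
  employee Jack (id=1) -> order Mouse
  employee Pete (id=4) -> order Keyboard
  employee Pete (id=4) -> order Laptop
  employee Jack (id=1) -> order Tablet
  employee Mia (id=3) -> order Keyboard
  employee Jack (id=1) -> order Monitor


7 rows:
Sam, Monitor, 5
Jack, Mouse, 4
Pete, Keyboard, 4
Pete, Laptop, 4
Jack, Tablet, 5
Mia, Keyboard, 2
Jack, Monitor, 6


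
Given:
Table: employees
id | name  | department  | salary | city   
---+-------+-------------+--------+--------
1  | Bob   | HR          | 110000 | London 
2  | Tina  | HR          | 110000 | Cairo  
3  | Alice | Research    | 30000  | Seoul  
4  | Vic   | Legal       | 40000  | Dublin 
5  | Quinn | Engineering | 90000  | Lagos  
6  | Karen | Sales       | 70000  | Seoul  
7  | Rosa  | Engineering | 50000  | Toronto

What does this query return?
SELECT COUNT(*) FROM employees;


COUNT(*) counts all rows

7


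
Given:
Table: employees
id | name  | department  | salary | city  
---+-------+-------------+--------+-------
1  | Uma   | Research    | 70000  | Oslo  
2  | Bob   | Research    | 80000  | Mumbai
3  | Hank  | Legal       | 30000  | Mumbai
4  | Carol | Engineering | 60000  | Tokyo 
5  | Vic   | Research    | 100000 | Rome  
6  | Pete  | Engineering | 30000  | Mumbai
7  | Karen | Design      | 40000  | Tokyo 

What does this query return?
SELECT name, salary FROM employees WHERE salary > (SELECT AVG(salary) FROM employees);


Subquery: AVG(salary) = 58571.43
Filtering: salary > 58571.43
  Uma (70000) -> MATCH
  Bob (80000) -> MATCH
  Carol (60000) -> MATCH
  Vic (100000) -> MATCH


4 rows:
Uma, 70000
Bob, 80000
Carol, 60000
Vic, 100000


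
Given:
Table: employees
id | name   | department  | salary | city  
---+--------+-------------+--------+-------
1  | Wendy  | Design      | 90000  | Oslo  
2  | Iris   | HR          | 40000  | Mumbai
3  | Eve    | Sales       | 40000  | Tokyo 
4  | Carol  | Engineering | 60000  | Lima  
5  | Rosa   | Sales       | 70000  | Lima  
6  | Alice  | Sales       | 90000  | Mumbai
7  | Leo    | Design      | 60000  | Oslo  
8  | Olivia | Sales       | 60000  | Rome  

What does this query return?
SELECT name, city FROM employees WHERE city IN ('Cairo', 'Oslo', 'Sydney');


Filtering: city IN ('Cairo', 'Oslo', 'Sydney')
Matching: 2 rows

2 rows:
Wendy, Oslo
Leo, Oslo


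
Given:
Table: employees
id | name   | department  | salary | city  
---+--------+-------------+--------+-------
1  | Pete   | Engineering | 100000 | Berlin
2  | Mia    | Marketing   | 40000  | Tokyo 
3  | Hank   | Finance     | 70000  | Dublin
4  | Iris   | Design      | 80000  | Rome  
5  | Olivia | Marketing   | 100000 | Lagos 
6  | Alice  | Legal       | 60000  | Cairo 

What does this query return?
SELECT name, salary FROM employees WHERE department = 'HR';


Filtering: department = 'HR'
Matching rows: 0

Empty result set (0 rows)


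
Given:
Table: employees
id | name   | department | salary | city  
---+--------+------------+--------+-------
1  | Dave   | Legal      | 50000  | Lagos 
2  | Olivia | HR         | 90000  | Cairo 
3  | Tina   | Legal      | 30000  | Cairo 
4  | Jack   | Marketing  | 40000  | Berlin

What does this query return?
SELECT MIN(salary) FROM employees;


Salaries: 50000, 90000, 30000, 40000
MIN = 30000

30000


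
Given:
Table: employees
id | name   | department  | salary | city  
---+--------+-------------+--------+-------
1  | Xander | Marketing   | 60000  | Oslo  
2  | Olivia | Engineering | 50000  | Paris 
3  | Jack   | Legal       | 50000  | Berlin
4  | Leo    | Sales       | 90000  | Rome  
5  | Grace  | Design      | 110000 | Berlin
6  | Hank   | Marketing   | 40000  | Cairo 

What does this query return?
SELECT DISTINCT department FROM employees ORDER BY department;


All 'department' values (row order): Marketing, Engineering, Legal, Sales, Design, Marketing
Removing duplicates leaves 5 unique value(s).

5 values:
Design
Engineering
Legal
Marketing
Sales


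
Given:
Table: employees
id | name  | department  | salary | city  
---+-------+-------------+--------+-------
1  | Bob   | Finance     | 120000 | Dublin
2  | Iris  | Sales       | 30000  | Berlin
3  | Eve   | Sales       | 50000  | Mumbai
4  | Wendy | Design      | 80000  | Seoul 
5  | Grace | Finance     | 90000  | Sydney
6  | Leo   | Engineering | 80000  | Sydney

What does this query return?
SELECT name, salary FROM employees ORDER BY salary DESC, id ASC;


Sorting by salary DESC, then id ASC for ties

6 rows:
Bob, 120000
Grace, 90000
Wendy, 80000
Leo, 80000
Eve, 50000
Iris, 30000


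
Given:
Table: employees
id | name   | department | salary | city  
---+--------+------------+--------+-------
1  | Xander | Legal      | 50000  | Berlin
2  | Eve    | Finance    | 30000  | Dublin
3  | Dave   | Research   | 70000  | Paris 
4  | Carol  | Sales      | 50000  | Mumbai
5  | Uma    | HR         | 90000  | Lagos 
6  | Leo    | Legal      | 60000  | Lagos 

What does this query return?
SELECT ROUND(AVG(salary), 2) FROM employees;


SUM(salary) = 350000
COUNT = 6
ROUND(AVG, 2) = ROUND(350000 / 6, 2) = 58333.33

58333.33


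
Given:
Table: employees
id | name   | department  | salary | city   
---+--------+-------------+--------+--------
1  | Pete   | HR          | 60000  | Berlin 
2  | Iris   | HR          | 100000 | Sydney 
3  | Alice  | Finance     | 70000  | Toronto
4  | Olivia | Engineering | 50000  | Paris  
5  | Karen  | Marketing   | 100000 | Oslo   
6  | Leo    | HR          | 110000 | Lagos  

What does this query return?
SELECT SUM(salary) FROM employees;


SUM(salary) = 60000 + 100000 + 70000 + 50000 + 100000 + 110000 = 490000

490000
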